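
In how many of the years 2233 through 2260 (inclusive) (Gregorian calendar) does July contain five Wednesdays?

July has 31 days; it has five Wednesdays when Wednesday falls among the first (month-length − 28) days — i.e. when July 1 is one of Wednesday/Tuesday/Monday.
July 1 by year: 2233:Mon✓ 2234:Tue✓ 2235:Wed✓ 2236:Fri 2237:Sat 2238:Sun 2239:Mon✓ 2240:Wed✓ 2241:Thu 2242:Fri 2243:Sat 2244:Mon✓ 2245:Tue✓ 2246:Wed✓ 2247:Thu 2248:Sat 2249:Sun 2250:Mon✓ 2251:Tue✓ 2252:Thu 2253:Fri 2254:Sat 2255:Sun 2256:Tue✓ 2257:Wed✓ 2258:Thu 2259:Fri 2260:Sun
Years with five Wednesdays: 2233, 2234, 2235, 2239, 2240, 2244, 2245, 2246, 2250, 2251, 2256, 2257 → 12.

12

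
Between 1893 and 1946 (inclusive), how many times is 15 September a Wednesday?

Track 15 September's weekday year by year (advancing +1, or +2 across a Feb 29):
  1893: Fri  1894: Sat (+1)  1895: Sun (+1)  1896: Tue (+2)  1897: Wed (+1) ✓
  1898: Thu (+1)  1899: Fri (+1)  1900: Sat (+1)  1901: Sun (+1)  1902: Mon (+1)
  1903: Tue (+1)  1904: Thu (+2)  1905: Fri (+1)  1906: Sat (+1)  … (26 more years) …
  1933: Fri (+1)  1934: Sat (+1)  1935: Sun (+1)  1936: Tue (+2)  1937: Wed (+1) ✓
  1938: Thu (+1)  1939: Fri (+1)  1940: Sun (+2)  1941: Mon (+1)  1942: Tue (+1)
  1943: Wed (+1) ✓  1944: Fri (+2)  1945: Sat (+1)  1946: Sun (+1)
Wednesday years: 1897, 1909, 1915, 1920, 1926, 1937, 1943 — 7 in total.

7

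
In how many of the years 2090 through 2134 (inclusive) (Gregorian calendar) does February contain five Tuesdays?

February has 28 days (29 in leap years); it has five Tuesdays when Tuesday falls among the first (month-length − 28) days — i.e. when February 1 is Tuesday in a leap year (never in a common year).
February 1 by year: 2090:Wed 2091:Thu 2092:Fri 2093:Sun 2094:Mon 2095:Tue 2096:Wed 2097:Fri 2098:Sat 2099:Sun 2100:Mon 2101:Tue 2102:Wed 2103:Thu 2104:Fri …(15 more)… 2120:Thu 2121:Sat 2122:Sun 2123:Mon 2124:Tue✓ 2125:Thu 2126:Fri 2127:Sat 2128:Sun 2129:Tue 2130:Wed 2131:Thu 2132:Fri 2133:Sun 2134:Mon
Years with five Tuesdays: 2124 → 1.

1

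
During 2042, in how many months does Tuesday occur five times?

A month of length L has five Tuesdays iff its first Tuesday is on day ≤ L−28 (so day 1–3 in a 31-day month, 1–2 in a 30-day month, day 1 in a leap February).
Checking each month of 2042: Jan starts Wed (31d); Feb starts Sat (28d); Mar starts Sat (31d); Apr starts Tue (30d) ✓; May starts Thu (31d); Jun starts Sun (30d); Jul starts Tue (31d) ✓; Aug starts Fri (31d); Sep starts Mon (30d) ✓; Oct starts Wed (31d); Nov starts Sat (30d); Dec starts Mon (31d) ✓.
Five-Tuesday months: April, July, September, December → 4.

4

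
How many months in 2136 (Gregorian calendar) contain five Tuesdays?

4

A month of length L has five Tuesdays iff its first Tuesday is on day ≤ L−28 (so day 1–3 in a 31-day month, 1–2 in a 30-day month, day 1 in a leap February).
Checking each month of 2136: Jan starts Sun (31d) ✓; Feb starts Wed (29d); Mar starts Thu (31d); Apr starts Sun (30d); May starts Tue (31d) ✓; Jun starts Fri (30d); Jul starts Sun (31d) ✓; Aug starts Wed (31d); Sep starts Sat (30d); Oct starts Mon (31d) ✓; Nov starts Thu (30d); Dec starts Sat (31d).
Five-Tuesday months: January, May, July, October → 4.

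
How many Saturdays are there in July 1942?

July 1942 has 31 days and begins on Wednesday.
The first Saturday is July 4.
Saturdays fall on 4, 11, 18, 25 — that's 4.

4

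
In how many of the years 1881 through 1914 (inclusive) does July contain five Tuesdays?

July has 31 days; it has five Tuesdays when Tuesday falls among the first (month-length − 28) days — i.e. when July 1 is one of Tuesday/Monday/Sunday.
July 1 by year: 1881:Fri 1882:Sat 1883:Sun✓ 1884:Tue✓ 1885:Wed 1886:Thu 1887:Fri 1888:Sun✓ 1889:Mon✓ 1890:Tue✓ 1891:Wed 1892:Fri 1893:Sat 1894:Sun✓ 1895:Mon✓ …(4 more)… 1900:Sun✓ 1901:Mon✓ 1902:Tue✓ 1903:Wed 1904:Fri 1905:Sat 1906:Sun✓ 1907:Mon✓ 1908:Wed 1909:Thu 1910:Fri 1911:Sat 1912:Mon✓ 1913:Tue✓ 1914:Wed
Years with five Tuesdays: 1883, 1884, 1888, 1889, 1890, 1894, 1895, 1900, 1901, 1902, 1906, 1907, 1912, 1913 → 14.

14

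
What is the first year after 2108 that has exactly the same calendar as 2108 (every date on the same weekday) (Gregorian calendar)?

Two years share a calendar iff Jan 1 falls on the same weekday and both are leap or both are common. 2108: Jan 1 is Sunday, leap year.
2109: Jan 1 Tuesday, common
2110: Jan 1 Wednesday, common
2111: Jan 1 Thursday, common
2112: Jan 1 Friday, leap
2113: Jan 1 Sunday, common
2114: Jan 1 Monday, common
2115: Jan 1 Tuesday, common
2116: Jan 1 Wednesday, leap
2117: Jan 1 Friday, common
2118: Jan 1 Saturday, common
2119: Jan 1 Sunday, common
2120: Jan 1 Monday, leap
2121: Jan 1 Wednesday, common
2122: Jan 1 Thursday, common
2123: Jan 1 Friday, common
2124: Jan 1 Saturday, leap
2125: Jan 1 Monday, common
2126: Jan 1 Tuesday, common
2127: Jan 1 Wednesday, common
2128: Jan 1 Thursday, leap
2129: Jan 1 Saturday, common
2130: Jan 1 Sunday, common
2131: Jan 1 Monday, common
2132: Jan 1 Tuesday, leap
2133: Jan 1 Thursday, common
2134: Jan 1 Friday, common
2135: Jan 1 Saturday, common
2136: Jan 1 Sunday, leap
2136 matches on both conditions.

2136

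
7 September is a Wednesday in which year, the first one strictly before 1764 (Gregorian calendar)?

From one year to the next, a fixed date's weekday advances by 1, or by 2 when a Feb 29 lies between the two dates.
1764: September 7 is Friday.
1763: Wednesday (−2)
7 September falls on a Wednesday in 1763.

1763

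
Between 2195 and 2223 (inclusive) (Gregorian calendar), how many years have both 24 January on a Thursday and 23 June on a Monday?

0

Check each year's weekday for 24 January and 23 June:
  2195: Sat/Tue  2196: Sun/Thu  2197: Tue/Fri  2198: Wed/Sat  2199: Thu/Sun  2200: Fri/Mon  2201: Sat/Tue  2202: Sun/Wed  2203: Mon/Thu  2204: Tue/Sat  2205: Thu/Sun  2206: Fri/Mon  2207: Sat/Tue  2208: Sun/Thu  2209: Tue/Fri  2210: Wed/Sat  2211: Thu/Sun  2212: Fri/Tue  2213: Sun/Wed  2214: Mon/Thu  2215: Tue/Fri  2216: Wed/Sun  2217: Fri/Mon  2218: Sat/Tue  2219: Sun/Wed  2220: Mon/Fri  2221: Wed/Sat  2222: Thu/Sun  2223: Fri/Mon
Both conditions hold in: no year — 0.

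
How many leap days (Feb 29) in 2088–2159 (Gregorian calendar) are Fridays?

3

Leap years in 2088–2159: 17 of them.
Feb 29 weekday advances by 5 (mod 7) from one leap year to the next four years later (or differs when a century non-leap intervenes).
Leap-day weekdays: 2088:Sun 2092:Fri✓ 2096:Wed 2104:Fri✓ 2108:Wed 2112:Mon 2116:Sat 2120:Thu 2124:Tue 2128:Sun 2132:Fri✓ 2136:Wed 2140:Mon 2144:Sat 2148:Thu 2152:Tue 2156:Sun
Friday: 2092, 2104, 2132 → 3.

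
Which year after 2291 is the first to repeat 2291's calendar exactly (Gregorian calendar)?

Two years share a calendar iff Jan 1 falls on the same weekday and both are leap or both are common. 2291: Jan 1 is Thursday, common year.
2292: Jan 1 Friday, leap
2293: Jan 1 Sunday, common
2294: Jan 1 Monday, common
2295: Jan 1 Tuesday, common
2296: Jan 1 Wednesday, leap
2297: Jan 1 Friday, common
2298: Jan 1 Saturday, common
2299: Jan 1 Sunday, common
2300: Jan 1 Monday, common
2301: Jan 1 Tuesday, common
2302: Jan 1 Wednesday, common
2303: Jan 1 Thursday, common
2303 matches on both conditions.

2303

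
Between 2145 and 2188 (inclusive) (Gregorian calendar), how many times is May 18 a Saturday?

6

Track May 18's weekday year by year (advancing +1, or +2 across a Feb 29):
  2145: Tue  2146: Wed (+1)  2147: Thu (+1)  2148: Sat (+2) ✓  2149: Sun (+1)
  2150: Mon (+1)  2151: Tue (+1)  2152: Thu (+2)  2153: Fri (+1)  2154: Sat (+1) ✓
  2155: Sun (+1)  2156: Tue (+2)  2157: Wed (+1)  2158: Thu (+1)  … (16 more years) …
  2175: Thu (+1)  2176: Sat (+2) ✓  2177: Sun (+1)  2178: Mon (+1)  2179: Tue (+1)
  2180: Thu (+2)  2181: Fri (+1)  2182: Sat (+1) ✓  2183: Sun (+1)  2184: Tue (+2)
  2185: Wed (+1)  2186: Thu (+1)  2187: Fri (+1)  2188: Sun (+2)
Saturday years: 2148, 2154, 2165, 2171, 2176, 2182 — 6 in total.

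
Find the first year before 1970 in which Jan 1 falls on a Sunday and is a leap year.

Jan 1 advances by 2 weekdays after a leap year and by 1 after a common year.
1970: Jan 1 is Thursday.
1969: Wednesday
1968: Monday (leap)
1967: Sunday
1966: Saturday
1965: Friday
1964: Wednesday (leap)
1963: Tuesday
1962: Monday
1961: Sunday
1960: Friday (leap)
1959: Thursday
1958: Wednesday
1957: Tuesday
1956: Sunday (leap)
1956 begins on a Sunday and is a leap year.

1956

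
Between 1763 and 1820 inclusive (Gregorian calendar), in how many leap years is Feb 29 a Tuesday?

2

Leap years in 1763–1820: 14 of them.
Feb 29 weekday advances by 5 (mod 7) from one leap year to the next four years later (or differs when a century non-leap intervenes).
Leap-day weekdays: 1764:Wed 1768:Mon 1772:Sat 1776:Thu 1780:Tue✓ 1784:Sun 1788:Fri 1792:Wed 1796:Mon 1804:Wed 1808:Mon 1812:Sat 1816:Thu 1820:Tue✓
Tuesday: 1780, 1820 → 2.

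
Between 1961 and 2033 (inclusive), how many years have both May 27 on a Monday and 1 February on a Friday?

Check each year's weekday for May 27 and 1 February:
  1961: Sat/Wed  1962: Sun/Thu  1963: Mon/Fri ✓  1964: Wed/Sat  1965: Thu/Mon  1966: Fri/Tue  1967: Sat/Wed  1968: Mon/Thu  1969: Tue/Sat  1970: Wed/Sun  1971: Thu/Mon  1972: Sat/Tue  1973: Sun/Thu  1974: Mon/Fri ✓  …(45 more)…  2020: Wed/Sat  2021: Thu/Mon  2022: Fri/Tue  2023: Sat/Wed  2024: Mon/Thu  2025: Tue/Sat  2026: Wed/Sun  2027: Thu/Mon  2028: Sat/Tue  2029: Sun/Thu  2030: Mon/Fri ✓  2031: Tue/Sat  2032: Thu/Sun  2033: Fri/Tue
Both conditions hold in: 1963, 1974, 1985, 1991, 2002, 2013, 2019, 2030 — 8.

8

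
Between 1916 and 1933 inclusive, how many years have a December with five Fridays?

December has 31 days; it has five Fridays when Friday falls among the first (month-length − 28) days — i.e. when December 1 is one of Friday/Thursday/Wednesday.
December 1 by year: 1916:Fri✓ 1917:Sat 1918:Sun 1919:Mon 1920:Wed✓ 1921:Thu✓ 1922:Fri✓ 1923:Sat 1924:Mon 1925:Tue 1926:Wed✓ 1927:Thu✓ 1928:Sat 1929:Sun 1930:Mon 1931:Tue 1932:Thu✓ 1933:Fri✓
Years with five Fridays: 1916, 1920, 1921, 1922, 1926, 1927, 1932, 1933 → 8.

8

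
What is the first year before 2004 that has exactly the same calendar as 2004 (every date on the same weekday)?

Two years share a calendar iff Jan 1 falls on the same weekday and both are leap or both are common. 2004: Jan 1 is Thursday, leap year.
2003: Jan 1 Wednesday, common
2002: Jan 1 Tuesday, common
2001: Jan 1 Monday, common
2000: Jan 1 Saturday, leap
1999: Jan 1 Friday, common
1998: Jan 1 Thursday, common
1997: Jan 1 Wednesday, common
1996: Jan 1 Monday, leap
1995: Jan 1 Sunday, common
1994: Jan 1 Saturday, common
1993: Jan 1 Friday, common
1992: Jan 1 Wednesday, leap
1991: Jan 1 Tuesday, common
1990: Jan 1 Monday, common
1989: Jan 1 Sunday, common
1988: Jan 1 Friday, leap
1987: Jan 1 Thursday, common
1986: Jan 1 Wednesday, common
1985: Jan 1 Tuesday, common
1984: Jan 1 Sunday, leap
1983: Jan 1 Saturday, common
1982: Jan 1 Friday, common
1981: Jan 1 Thursday, common
1980: Jan 1 Tuesday, leap
1979: Jan 1 Monday, common
1978: Jan 1 Sunday, common
1977: Jan 1 Saturday, common
1976: Jan 1 Thursday, leap
1976 matches on both conditions.

1976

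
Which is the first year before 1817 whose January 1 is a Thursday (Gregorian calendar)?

Jan 1 advances by 2 weekdays after a leap year and by 1 after a common year.
1817: Jan 1 is Wednesday.
1816: Monday (leap)
1815: Sunday
1814: Saturday
1813: Friday
1812: Wednesday (leap)
1811: Tuesday
1810: Monday
1809: Sunday
1808: Friday (leap)
1807: Thursday
1807 begins on a Thursday

1807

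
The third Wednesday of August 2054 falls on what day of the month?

August 1, 2054 is a Saturday, so the first Wednesday is the 5th.
The third Wednesday is 5 + 14 = 19.

19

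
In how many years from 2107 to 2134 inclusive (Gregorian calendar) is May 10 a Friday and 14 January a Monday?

Check each year's weekday for May 10 and 14 January:
  2107: Tue/Fri  2108: Thu/Sat  2109: Fri/Mon ✓  2110: Sat/Tue  2111: Sun/Wed  2112: Tue/Thu  2113: Wed/Sat  2114: Thu/Sun  2115: Fri/Mon ✓  2116: Sun/Tue  2117: Mon/Thu  2118: Tue/Fri  2119: Wed/Sat  2120: Fri/Sun  2121: Sat/Tue  2122: Sun/Wed  2123: Mon/Thu  2124: Wed/Fri  2125: Thu/Sun  2126: Fri/Mon ✓  2127: Sat/Tue  2128: Mon/Wed  2129: Tue/Fri  2130: Wed/Sat  2131: Thu/Sun  2132: Sat/Mon  2133: Sun/Wed  2134: Mon/Thu
Both conditions hold in: 2109, 2115, 2126 — 3.

3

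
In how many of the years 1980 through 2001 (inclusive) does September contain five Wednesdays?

7

September has 30 days; it has five Wednesdays when Wednesday falls among the first (month-length − 28) days — i.e. when September 1 is one of Wednesday/Tuesday.
September 1 by year: 1980:Mon 1981:Tue✓ 1982:Wed✓ 1983:Thu 1984:Sat 1985:Sun 1986:Mon 1987:Tue✓ 1988:Thu 1989:Fri 1990:Sat 1991:Sun 1992:Tue✓ 1993:Wed✓ 1994:Thu 1995:Fri 1996:Sun 1997:Mon 1998:Tue✓ 1999:Wed✓ 2000:Fri 2001:Sat
Years with five Wednesdays: 1981, 1982, 1987, 1992, 1993, 1998, 1999 → 7.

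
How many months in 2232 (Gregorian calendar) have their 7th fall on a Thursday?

Check the 7th of each month of 2232: Jan 7: Sat, Feb 7: Tue, Mar 7: Wed, Apr 7: Sat, May 7: Mon, Jun 7: Thu, Jul 7: Sat, Aug 7: Tue, Sep 7: Fri, Oct 7: Sun, Nov 7: Wed, Dec 7: Fri.
Thursday occurs in June — 1 month.

1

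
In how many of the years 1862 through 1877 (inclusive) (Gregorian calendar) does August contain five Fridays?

August has 31 days; it has five Fridays when Friday falls among the first (month-length − 28) days — i.e. when August 1 is one of Friday/Thursday/Wednesday.
August 1 by year: 1862:Fri✓ 1863:Sat 1864:Mon 1865:Tue 1866:Wed✓ 1867:Thu✓ 1868:Sat 1869:Sun 1870:Mon 1871:Tue 1872:Thu✓ 1873:Fri✓ 1874:Sat 1875:Sun 1876:Tue 1877:Wed✓
Years with five Fridays: 1862, 1866, 1867, 1872, 1873, 1877 → 6.

6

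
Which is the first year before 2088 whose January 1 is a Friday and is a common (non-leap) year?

Jan 1 advances by 2 weekdays after a leap year and by 1 after a common year.
2088: Jan 1 is Thursday (leap).
2087: Wednesday
2086: Tuesday
2085: Monday
2084: Saturday (leap)
2083: Friday
2083 begins on a Friday and is a common year.

2083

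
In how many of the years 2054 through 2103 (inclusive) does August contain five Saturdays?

August has 31 days; it has five Saturdays when Saturday falls among the first (month-length − 28) days — i.e. when August 1 is one of Saturday/Friday/Thursday.
August 1 by year: 2054:Sat✓ 2055:Sun 2056:Tue 2057:Wed 2058:Thu✓ 2059:Fri✓ 2060:Sun 2061:Mon 2062:Tue 2063:Wed 2064:Fri✓ 2065:Sat✓ 2066:Sun 2067:Mon 2068:Wed …(20 more)… 2089:Mon 2090:Tue 2091:Wed 2092:Fri✓ 2093:Sat✓ 2094:Sun 2095:Mon 2096:Wed 2097:Thu✓ 2098:Fri✓ 2099:Sat✓ 2100:Sun 2101:Mon 2102:Tue 2103:Wed
Years with five Saturdays: 2054, 2058, 2059, 2064, 2065, 2069, 2070, 2071, 2075, 2076, 2080, 2081, 2082, 2086, 2087, 2092, 2093, 2097, 2098, 2099 → 20.

20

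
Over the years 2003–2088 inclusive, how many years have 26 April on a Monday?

13

Track 26 April's weekday year by year (advancing +1, or +2 across a Feb 29):
  2003: Sat  2004: Mon (+2) ✓  2005: Tue (+1)  2006: Wed (+1)  2007: Thu (+1)
  2008: Sat (+2)  2009: Sun (+1)  2010: Mon (+1) ✓  2011: Tue (+1)  2012: Thu (+2)
  2013: Fri (+1)  2014: Sat (+1)  2015: Sun (+1)  2016: Tue (+2)  … (58 more years) …
  2075: Fri (+1)  2076: Sun (+2)  2077: Mon (+1) ✓  2078: Tue (+1)  2079: Wed (+1)
  2080: Fri (+2)  2081: Sat (+1)  2082: Sun (+1)  2083: Mon (+1) ✓  2084: Wed (+2)
  2085: Thu (+1)  2086: Fri (+1)  2087: Sat (+1)  2088: Mon (+2) ✓
Monday years: 2004, 2010, 2021, 2027, 2032, 2038, 2049, 2055, 2060, 2066, 2077, 2083, 2088 — 13 in total.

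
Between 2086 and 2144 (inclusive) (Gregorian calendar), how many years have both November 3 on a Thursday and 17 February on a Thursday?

7

Check each year's weekday for November 3 and 17 February:
  2086: Sun/Sun  2087: Mon/Mon  2088: Wed/Tue  2089: Thu/Thu ✓  2090: Fri/Fri  2091: Sat/Sat  2092: Mon/Sun  2093: Tue/Tue  2094: Wed/Wed  2095: Thu/Thu ✓  2096: Sat/Fri  2097: Sun/Sun  2098: Mon/Mon  2099: Tue/Tue  …(31 more)…  2131: Sat/Sat  2132: Mon/Sun  2133: Tue/Tue  2134: Wed/Wed  2135: Thu/Thu ✓  2136: Sat/Fri  2137: Sun/Sun  2138: Mon/Mon  2139: Tue/Tue  2140: Thu/Wed  2141: Fri/Fri  2142: Sat/Sat  2143: Sun/Sun  2144: Tue/Mon
Both conditions hold in: 2089, 2095, 2101, 2107, 2118, 2129, 2135 — 7.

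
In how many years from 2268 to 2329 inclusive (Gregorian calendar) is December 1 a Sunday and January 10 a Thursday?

Check each year's weekday for December 1 and January 10:
  2268: Tue/Fri  2269: Wed/Sun  2270: Thu/Mon  2271: Fri/Tue  2272: Sun/Wed  2273: Mon/Fri  2274: Tue/Sat  2275: Wed/Sun  2276: Fri/Mon  2277: Sat/Wed  2278: Sun/Thu ✓  2279: Mon/Fri  2280: Wed/Sat  2281: Thu/Mon  …(34 more)…  2316: Fri/Mon  2317: Sat/Wed  2318: Sun/Thu ✓  2319: Mon/Fri  2320: Wed/Sat  2321: Thu/Mon  2322: Fri/Tue  2323: Sat/Wed  2324: Mon/Thu  2325: Tue/Sat  2326: Wed/Sun  2327: Thu/Mon  2328: Sat/Tue  2329: Sun/Thu ✓
Both conditions hold in: 2278, 2289, 2295, 2301, 2307, 2318, 2329 — 7.

7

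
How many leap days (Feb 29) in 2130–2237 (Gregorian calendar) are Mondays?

Leap years in 2130–2237: 26 of them.
Feb 29 weekday advances by 5 (mod 7) from one leap year to the next four years later (or differs when a century non-leap intervenes).
Leap-day weekdays: 2132:Fri 2136:Wed 2140:Mon✓ 2144:Sat 2148:Thu 2152:Tue 2156:Sun 2160:Fri 2164:Wed 2168:Mon✓ 2172:Sat 2176:Thu 2180:Tue 2184:Sun 2188:Fri 2192:Wed 2196:Mon✓ 2204:Wed 2208:Mon✓ 2212:Sat 2216:Thu 2220:Tue 2224:Sun 2228:Fri 2232:Wed 2236:Mon✓
Monday: 2140, 2168, 2196, 2208, 2236 → 5.

5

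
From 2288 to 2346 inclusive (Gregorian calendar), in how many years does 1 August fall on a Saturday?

9

Track 1 August's weekday year by year (advancing +1, or +2 across a Feb 29):
  2288: Wed  2289: Thu (+1)  2290: Fri (+1)  2291: Sat (+1) ✓  2292: Mon (+2)
  2293: Tue (+1)  2294: Wed (+1)  2295: Thu (+1)  2296: Sat (+2) ✓  2297: Sun (+1)
  2298: Mon (+1)  2299: Tue (+1)  2300: Wed (+1)  2301: Thu (+1)  … (31 more years) …
  2333: Tue (+1)  2334: Wed (+1)  2335: Thu (+1)  2336: Sat (+2) ✓  2337: Sun (+1)
  2338: Mon (+1)  2339: Tue (+1)  2340: Thu (+2)  2341: Fri (+1)  2342: Sat (+1) ✓
  2343: Sun (+1)  2344: Tue (+2)  2345: Wed (+1)  2346: Thu (+1)
Saturday years: 2291, 2296, 2303, 2308, 2314, 2325, 2331, 2336, 2342 — 9 in total.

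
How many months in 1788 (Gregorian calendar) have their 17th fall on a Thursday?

Check the 17th of each month of 1788: Jan 17: Thu, Feb 17: Sun, Mar 17: Mon, Apr 17: Thu, May 17: Sat, Jun 17: Tue, Jul 17: Thu, Aug 17: Sun, Sep 17: Wed, Oct 17: Fri, Nov 17: Mon, Dec 17: Wed.
Thursday occurs in January, April, July — 3 months.

3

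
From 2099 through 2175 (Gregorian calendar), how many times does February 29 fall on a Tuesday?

Leap years in 2099–2175: 18 of them.
Feb 29 weekday advances by 5 (mod 7) from one leap year to the next four years later (or differs when a century non-leap intervenes).
Leap-day weekdays: 2104:Fri 2108:Wed 2112:Mon 2116:Sat 2120:Thu 2124:Tue✓ 2128:Sun 2132:Fri 2136:Wed 2140:Mon 2144:Sat 2148:Thu 2152:Tue✓ 2156:Sun 2160:Fri 2164:Wed 2168:Mon 2172:Sat
Tuesday: 2124, 2152 → 2.

2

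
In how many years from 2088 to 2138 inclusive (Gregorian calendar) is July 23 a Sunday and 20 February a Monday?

Check each year's weekday for July 23 and 20 February:
  2088: Fri/Fri  2089: Sat/Sun  2090: Sun/Mon ✓  2091: Mon/Tue  2092: Wed/Wed  2093: Thu/Fri  2094: Fri/Sat  2095: Sat/Sun  2096: Mon/Mon  2097: Tue/Wed  2098: Wed/Thu  2099: Thu/Fri  2100: Fri/Sat  2101: Sat/Sun  …(23 more)…  2125: Mon/Tue  2126: Tue/Wed  2127: Wed/Thu  2128: Fri/Fri  2129: Sat/Sun  2130: Sun/Mon ✓  2131: Mon/Tue  2132: Wed/Wed  2133: Thu/Fri  2134: Fri/Sat  2135: Sat/Sun  2136: Mon/Mon  2137: Tue/Wed  2138: Wed/Thu
Both conditions hold in: 2090, 2102, 2113, 2119, 2130 — 5.

5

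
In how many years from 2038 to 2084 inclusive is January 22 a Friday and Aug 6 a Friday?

6

Check each year's weekday for January 22 and Aug 6:
  2038: Fri/Fri ✓  2039: Sat/Sat  2040: Sun/Mon  2041: Tue/Tue  2042: Wed/Wed  2043: Thu/Thu  2044: Fri/Sat  2045: Sun/Sun  2046: Mon/Mon  2047: Tue/Tue  2048: Wed/Thu  2049: Fri/Fri ✓  2050: Sat/Sat  2051: Sun/Sun  …(19 more)…  2071: Thu/Thu  2072: Fri/Sat  2073: Sun/Sun  2074: Mon/Mon  2075: Tue/Tue  2076: Wed/Thu  2077: Fri/Fri ✓  2078: Sat/Sat  2079: Sun/Sun  2080: Mon/Tue  2081: Wed/Wed  2082: Thu/Thu  2083: Fri/Fri ✓  2084: Sat/Sun
Both conditions hold in: 2038, 2049, 2055, 2066, 2077, 2083 — 6.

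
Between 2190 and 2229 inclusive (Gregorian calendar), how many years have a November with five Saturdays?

12

November has 30 days; it has five Saturdays when Saturday falls among the first (month-length − 28) days — i.e. when November 1 is one of Saturday/Friday.
November 1 by year: 2190:Mon 2191:Tue 2192:Thu 2193:Fri✓ 2194:Sat✓ 2195:Sun 2196:Tue 2197:Wed 2198:Thu 2199:Fri✓ 2200:Sat✓ 2201:Sun 2202:Mon 2203:Tue 2204:Thu …(10 more)… 2215:Wed 2216:Fri✓ 2217:Sat✓ 2218:Sun 2219:Mon 2220:Wed 2221:Thu 2222:Fri✓ 2223:Sat✓ 2224:Mon 2225:Tue 2226:Wed 2227:Thu 2228:Sat✓ 2229:Sun
Years with five Saturdays: 2193, 2194, 2199, 2200, 2205, 2206, 2211, 2216, 2217, 2222, 2223, 2228 → 12.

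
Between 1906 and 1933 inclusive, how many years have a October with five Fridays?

12

October has 31 days; it has five Fridays when Friday falls among the first (month-length − 28) days — i.e. when October 1 is one of Friday/Thursday/Wednesday.
October 1 by year: 1906:Mon 1907:Tue 1908:Thu✓ 1909:Fri✓ 1910:Sat 1911:Sun 1912:Tue 1913:Wed✓ 1914:Thu✓ 1915:Fri✓ 1916:Sun 1917:Mon 1918:Tue 1919:Wed✓ 1920:Fri✓ 1921:Sat 1922:Sun 1923:Mon 1924:Wed✓ 1925:Thu✓ 1926:Fri✓ 1927:Sat 1928:Mon 1929:Tue 1930:Wed✓ 1931:Thu✓ 1932:Sat 1933:Sun
Years with five Fridays: 1908, 1909, 1913, 1914, 1915, 1919, 1920, 1924, 1925, 1926, 1930, 1931 → 12.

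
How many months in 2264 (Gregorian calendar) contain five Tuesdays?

A month of length L has five Tuesdays iff its first Tuesday is on day ≤ L−28 (so day 1–3 in a 31-day month, 1–2 in a 30-day month, day 1 in a leap February).
Checking each month of 2264: Jan starts Fri (31d); Feb starts Mon (29d); Mar starts Tue (31d) ✓; Apr starts Fri (30d); May starts Sun (31d) ✓; Jun starts Wed (30d); Jul starts Fri (31d); Aug starts Mon (31d) ✓; Sep starts Thu (30d); Oct starts Sat (31d); Nov starts Tue (30d) ✓; Dec starts Thu (31d).
Five-Tuesday months: March, May, August, November → 4.

4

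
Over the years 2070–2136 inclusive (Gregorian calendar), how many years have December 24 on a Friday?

10

Track December 24's weekday year by year (advancing +1, or +2 across a Feb 29):
  2070: Wed  2071: Thu (+1)  2072: Sat (+2)  2073: Sun (+1)  2074: Mon (+1)
  2075: Tue (+1)  2076: Thu (+2)  2077: Fri (+1) ✓  2078: Sat (+1)  2079: Sun (+1)
  2080: Tue (+2)  2081: Wed (+1)  2082: Thu (+1)  2083: Fri (+1) ✓  … (39 more years) …
  2123: Fri (+1) ✓  2124: Sun (+2)  2125: Mon (+1)  2126: Tue (+1)  2127: Wed (+1)
  2128: Fri (+2) ✓  2129: Sat (+1)  2130: Sun (+1)  2131: Mon (+1)  2132: Wed (+2)
  2133: Thu (+1)  2134: Fri (+1) ✓  2135: Sat (+1)  2136: Mon (+2)
Friday years: 2077, 2083, 2088, 2094, 2100, 2106, 2117, 2123, 2128, 2134 — 10 in total.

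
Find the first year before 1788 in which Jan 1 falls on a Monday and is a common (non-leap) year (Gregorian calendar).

1787

Jan 1 advances by 2 weekdays after a leap year and by 1 after a common year.
1788: Jan 1 is Tuesday (leap).
1787: Monday
1787 begins on a Monday and is a common year.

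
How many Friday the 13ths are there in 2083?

Check the 13th of each month of 2083: Jan 13: Wed, Feb 13: Sat, Mar 13: Sat, Apr 13: Tue, May 13: Thu, Jun 13: Sun, Jul 13: Tue, Aug 13: Fri, Sep 13: Mon, Oct 13: Wed, Nov 13: Sat, Dec 13: Mon.
Friday occurs in August — 1 month.

1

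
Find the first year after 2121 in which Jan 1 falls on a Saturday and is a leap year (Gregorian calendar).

Jan 1 advances by 2 weekdays after a leap year and by 1 after a common year.
2121: Jan 1 is Wednesday.
2122: Thursday
2123: Friday
2124: Saturday (leap)
2124 begins on a Saturday and is a leap year.

2124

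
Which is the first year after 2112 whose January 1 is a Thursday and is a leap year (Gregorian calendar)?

2128

Jan 1 advances by 2 weekdays after a leap year and by 1 after a common year.
2112: Jan 1 is Friday (leap).
2113: Sunday
2114: Monday
2115: Tuesday
2116: Wednesday (leap)
2117: Friday
2118: Saturday
2119: Sunday
2120: Monday (leap)
2121: Wednesday
2122: Thursday
2123: Friday
2124: Saturday (leap)
2125: Monday
2126: Tuesday
2127: Wednesday
2128: Thursday (leap)
2128 begins on a Thursday and is a leap year.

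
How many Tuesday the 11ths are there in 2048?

2

Check the 11th of each month of 2048: Jan 11: Sat, Feb 11: Tue, Mar 11: Wed, Apr 11: Sat, May 11: Mon, Jun 11: Thu, Jul 11: Sat, Aug 11: Tue, Sep 11: Fri, Oct 11: Sun, Nov 11: Wed, Dec 11: Fri.
Tuesday occurs in February, August — 2 months.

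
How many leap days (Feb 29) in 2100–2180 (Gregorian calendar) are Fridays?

Leap years in 2100–2180: 20 of them.
Feb 29 weekday advances by 5 (mod 7) from one leap year to the next four years later (or differs when a century non-leap intervenes).
Leap-day weekdays: 2104:Fri✓ 2108:Wed 2112:Mon 2116:Sat 2120:Thu 2124:Tue 2128:Sun 2132:Fri✓ 2136:Wed 2140:Mon 2144:Sat 2148:Thu 2152:Tue 2156:Sun 2160:Fri✓ 2164:Wed 2168:Mon 2172:Sat 2176:Thu 2180:Tue
Friday: 2104, 2132, 2160 → 3.

3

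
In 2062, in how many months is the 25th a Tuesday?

Check the 25th of each month of 2062: Jan 25: Wed, Feb 25: Sat, Mar 25: Sat, Apr 25: Tue, May 25: Thu, Jun 25: Sun, Jul 25: Tue, Aug 25: Fri, Sep 25: Mon, Oct 25: Wed, Nov 25: Sat, Dec 25: Mon.
Tuesday occurs in April, July — 2 months.

2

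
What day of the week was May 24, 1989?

Wednesday

January 1, 1989 is a Sunday.
May 24 is day 144 of the year, i.e. 143 days after Jan 1.
143 mod 7 = 3, so advance 3 weekdays from Sunday: Wednesday.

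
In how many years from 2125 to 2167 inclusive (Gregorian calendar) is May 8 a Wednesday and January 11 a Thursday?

Check each year's weekday for May 8 and January 11:
  2125: Tue/Thu  2126: Wed/Fri  2127: Thu/Sat  2128: Sat/Sun  2129: Sun/Tue  2130: Mon/Wed  2131: Tue/Thu  2132: Thu/Fri  2133: Fri/Sun  2134: Sat/Mon  2135: Sun/Tue  2136: Tue/Wed  2137: Wed/Fri  2138: Thu/Sat  …(15 more)…  2154: Wed/Fri  2155: Thu/Sat  2156: Sat/Sun  2157: Sun/Tue  2158: Mon/Wed  2159: Tue/Thu  2160: Thu/Fri  2161: Fri/Sun  2162: Sat/Mon  2163: Sun/Tue  2164: Tue/Wed  2165: Wed/Fri  2166: Thu/Sat  2167: Fri/Sun
Both conditions hold in: 2148 — 1.

1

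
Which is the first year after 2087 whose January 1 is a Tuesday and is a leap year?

Jan 1 advances by 2 weekdays after a leap year and by 1 after a common year.
2087: Jan 1 is Wednesday.
2088: Thursday (leap)
2089: Saturday
2090: Sunday
2091: Monday
2092: Tuesday (leap)
2092 begins on a Tuesday and is a leap year.

2092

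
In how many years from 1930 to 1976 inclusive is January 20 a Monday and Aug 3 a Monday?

2

Check each year's weekday for January 20 and Aug 3:
  1930: Mon/Sun  1931: Tue/Mon  1932: Wed/Wed  1933: Fri/Thu  1934: Sat/Fri  1935: Sun/Sat  1936: Mon/Mon ✓  1937: Wed/Tue  1938: Thu/Wed  1939: Fri/Thu  1940: Sat/Sat  1941: Mon/Sun  1942: Tue/Mon  1943: Wed/Tue  …(19 more)…  1963: Sun/Sat  1964: Mon/Mon ✓  1965: Wed/Tue  1966: Thu/Wed  1967: Fri/Thu  1968: Sat/Sat  1969: Mon/Sun  1970: Tue/Mon  1971: Wed/Tue  1972: Thu/Thu  1973: Sat/Fri  1974: Sun/Sat  1975: Mon/Sun  1976: Tue/Tue
Both conditions hold in: 1936, 1964 — 2.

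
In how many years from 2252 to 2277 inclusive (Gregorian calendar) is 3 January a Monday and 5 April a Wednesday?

1

Check each year's weekday for 3 January and 5 April:
  2252: Sat/Mon  2253: Mon/Tue  2254: Tue/Wed  2255: Wed/Thu  2256: Thu/Sat  2257: Sat/Sun  2258: Sun/Mon  2259: Mon/Tue  2260: Tue/Thu  2261: Thu/Fri  2262: Fri/Sat  2263: Sat/Sun  2264: Sun/Tue  2265: Tue/Wed  2266: Wed/Thu  2267: Thu/Fri  2268: Fri/Sun  2269: Sun/Mon  2270: Mon/Tue  2271: Tue/Wed  2272: Wed/Fri  2273: Fri/Sat  2274: Sat/Sun  2275: Sun/Mon  2276: Mon/Wed ✓  2277: Wed/Thu
Both conditions hold in: 2276 — 1.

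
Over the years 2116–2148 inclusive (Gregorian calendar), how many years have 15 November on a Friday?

Track 15 November's weekday year by year (advancing +1, or +2 across a Feb 29):
  2116: Sun  2117: Mon (+1)  2118: Tue (+1)  2119: Wed (+1)  2120: Fri (+2) ✓
  2121: Sat (+1)  2122: Sun (+1)  2123: Mon (+1)  2124: Wed (+2)  2125: Thu (+1)
  2126: Fri (+1) ✓  2127: Sat (+1)  2128: Mon (+2)  2129: Tue (+1)  … (5 more years) …
  2135: Tue (+1)  2136: Thu (+2)  2137: Fri (+1) ✓  2138: Sat (+1)  2139: Sun (+1)
  2140: Tue (+2)  2141: Wed (+1)  2142: Thu (+1)  2143: Fri (+1) ✓  2144: Sun (+2)
  2145: Mon (+1)  2146: Tue (+1)  2147: Wed (+1)  2148: Fri (+2) ✓
Friday years: 2120, 2126, 2137, 2143, 2148 — 5 in total.

5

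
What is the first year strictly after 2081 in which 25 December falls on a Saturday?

From one year to the next, a fixed date's weekday advances by 1, or by 2 when a Feb 29 lies between the two dates.
2081: December 25 is Thursday.
2082: Friday (+1)
2083: Saturday (+1)
25 December falls on a Saturday in 2083.

2083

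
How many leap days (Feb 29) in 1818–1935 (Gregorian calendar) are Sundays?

4

Leap years in 1818–1935: 28 of them.
Feb 29 weekday advances by 5 (mod 7) from one leap year to the next four years later (or differs when a century non-leap intervenes).
Leap-day weekdays: 1820:Tue 1824:Sun✓ 1828:Fri 1832:Wed 1836:Mon 1840:Sat 1844:Thu 1848:Tue 1852:Sun✓ 1856:Fri 1860:Wed 1864:Mon 1868:Sat 1872:Thu 1876:Tue 1880:Sun✓ 1884:Fri 1888:Wed 1892:Mon 1896:Sat 1904:Mon 1908:Sat 1912:Thu 1916:Tue 1920:Sun✓ 1924:Fri 1928:Wed 1932:Mon
Sunday: 1824, 1852, 1880, 1920 → 4.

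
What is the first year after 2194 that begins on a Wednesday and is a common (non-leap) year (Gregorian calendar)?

2200

Jan 1 advances by 2 weekdays after a leap year and by 1 after a common year.
2194: Jan 1 is Wednesday.
2195: Thursday
2196: Friday (leap)
2197: Sunday
2198: Monday
2199: Tuesday
2200: Wednesday
2200 begins on a Wednesday and is a common year.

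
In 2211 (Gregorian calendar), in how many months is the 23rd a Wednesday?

2

Check the 23rd of each month of 2211: Jan 23: Wed, Feb 23: Sat, Mar 23: Sat, Apr 23: Tue, May 23: Thu, Jun 23: Sun, Jul 23: Tue, Aug 23: Fri, Sep 23: Mon, Oct 23: Wed, Nov 23: Sat, Dec 23: Mon.
Wednesday occurs in January, October — 2 months.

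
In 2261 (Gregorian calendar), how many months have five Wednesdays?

A month of length L has five Wednesdays iff its first Wednesday is on day ≤ L−28 (so day 1–3 in a 31-day month, 1–2 in a 30-day month, day 1 in a leap February).
Checking each month of 2261: Jan starts Tue (31d) ✓; Feb starts Fri (28d); Mar starts Fri (31d); Apr starts Mon (30d); May starts Wed (31d) ✓; Jun starts Sat (30d); Jul starts Mon (31d) ✓; Aug starts Thu (31d); Sep starts Sun (30d); Oct starts Tue (31d) ✓; Nov starts Fri (30d); Dec starts Sun (31d).
Five-Wednesday months: January, May, July, October → 4.

4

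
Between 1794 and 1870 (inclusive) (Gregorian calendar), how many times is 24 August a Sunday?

Track 24 August's weekday year by year (advancing +1, or +2 across a Feb 29):
  1794: Sun ✓  1795: Mon (+1)  1796: Wed (+2)  1797: Thu (+1)  1798: Fri (+1)
  1799: Sat (+1)  1800: Sun (+1) ✓  1801: Mon (+1)  1802: Tue (+1)  1803: Wed (+1)
  1804: Fri (+2)  1805: Sat (+1)  1806: Sun (+1) ✓  1807: Mon (+1)  … (49 more years) …
  1857: Mon (+1)  1858: Tue (+1)  1859: Wed (+1)  1860: Fri (+2)  1861: Sat (+1)
  1862: Sun (+1) ✓  1863: Mon (+1)  1864: Wed (+2)  1865: Thu (+1)  1866: Fri (+1)
  1867: Sat (+1)  1868: Mon (+2)  1869: Tue (+1)  1870: Wed (+1)
Sunday years: 1794, 1800, 1806, 1817, 1823, 1828, 1834, 1845, 1851, 1856, 1862 — 11 in total.

11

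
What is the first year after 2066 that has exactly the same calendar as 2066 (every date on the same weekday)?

2077

Two years share a calendar iff Jan 1 falls on the same weekday and both are leap or both are common. 2066: Jan 1 is Friday, common year.
2067: Jan 1 Saturday, common
2068: Jan 1 Sunday, leap
2069: Jan 1 Tuesday, common
2070: Jan 1 Wednesday, common
2071: Jan 1 Thursday, common
2072: Jan 1 Friday, leap
2073: Jan 1 Sunday, common
2074: Jan 1 Monday, common
2075: Jan 1 Tuesday, common
2076: Jan 1 Wednesday, leap
2077: Jan 1 Friday, common
2077 matches on both conditions.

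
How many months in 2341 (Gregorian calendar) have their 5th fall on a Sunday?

2

Check the 5th of each month of 2341: Jan 5: Sun, Feb 5: Wed, Mar 5: Wed, Apr 5: Sat, May 5: Mon, Jun 5: Thu, Jul 5: Sat, Aug 5: Tue, Sep 5: Fri, Oct 5: Sun, Nov 5: Wed, Dec 5: Fri.
Sunday occurs in January, October — 2 months.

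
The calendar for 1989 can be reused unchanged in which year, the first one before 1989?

1978

Two years share a calendar iff Jan 1 falls on the same weekday and both are leap or both are common. 1989: Jan 1 is Sunday, common year.
1988: Jan 1 Friday, leap
1987: Jan 1 Thursday, common
1986: Jan 1 Wednesday, common
1985: Jan 1 Tuesday, common
1984: Jan 1 Sunday, leap
1983: Jan 1 Saturday, common
1982: Jan 1 Friday, common
1981: Jan 1 Thursday, common
1980: Jan 1 Tuesday, leap
1979: Jan 1 Monday, common
1978: Jan 1 Sunday, common
1978 matches on both conditions.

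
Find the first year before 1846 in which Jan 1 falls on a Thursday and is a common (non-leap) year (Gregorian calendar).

1835

Jan 1 advances by 2 weekdays after a leap year and by 1 after a common year.
1846: Jan 1 is Thursday.
1845: Wednesday
1844: Monday (leap)
1843: Sunday
1842: Saturday
1841: Friday
1840: Wednesday (leap)
1839: Tuesday
1838: Monday
1837: Sunday
1836: Friday (leap)
1835: Thursday
1835 begins on a Thursday and is a common year.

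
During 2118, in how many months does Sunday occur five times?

A month of length L has five Sundays iff its first Sunday is on day ≤ L−28 (so day 1–3 in a 31-day month, 1–2 in a 30-day month, day 1 in a leap February).
Checking each month of 2118: Jan starts Sat (31d) ✓; Feb starts Tue (28d); Mar starts Tue (31d); Apr starts Fri (30d); May starts Sun (31d) ✓; Jun starts Wed (30d); Jul starts Fri (31d) ✓; Aug starts Mon (31d); Sep starts Thu (30d); Oct starts Sat (31d) ✓; Nov starts Tue (30d); Dec starts Thu (31d).
Five-Sunday months: January, May, July, October → 4.

4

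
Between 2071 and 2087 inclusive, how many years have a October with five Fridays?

7

October has 31 days; it has five Fridays when Friday falls among the first (month-length − 28) days — i.e. when October 1 is one of Friday/Thursday/Wednesday.
October 1 by year: 2071:Thu✓ 2072:Sat 2073:Sun 2074:Mon 2075:Tue 2076:Thu✓ 2077:Fri✓ 2078:Sat 2079:Sun 2080:Tue 2081:Wed✓ 2082:Thu✓ 2083:Fri✓ 2084:Sun 2085:Mon 2086:Tue 2087:Wed✓
Years with five Fridays: 2071, 2076, 2077, 2081, 2082, 2083, 2087 → 7.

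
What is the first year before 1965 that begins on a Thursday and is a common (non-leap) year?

Jan 1 advances by 2 weekdays after a leap year and by 1 after a common year.
1965: Jan 1 is Friday.
1964: Wednesday (leap)
1963: Tuesday
1962: Monday
1961: Sunday
1960: Friday (leap)
1959: Thursday
1959 begins on a Thursday and is a common year.

1959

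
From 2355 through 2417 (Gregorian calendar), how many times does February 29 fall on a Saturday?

Leap years in 2355–2417: 16 of them.
Feb 29 weekday advances by 5 (mod 7) from one leap year to the next four years later (or differs when a century non-leap intervenes).
Leap-day weekdays: 2356:Wed 2360:Mon 2364:Sat✓ 2368:Thu 2372:Tue 2376:Sun 2380:Fri 2384:Wed 2388:Mon 2392:Sat✓ 2396:Thu 2400:Tue 2404:Sun 2408:Fri 2412:Wed 2416:Mon
Saturday: 2364, 2392 → 2.

2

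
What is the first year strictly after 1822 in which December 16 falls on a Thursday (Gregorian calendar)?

1824

From one year to the next, a fixed date's weekday advances by 1, or by 2 when a Feb 29 lies between the two dates.
1822: December 16 is Monday.
1823: Tuesday (+1)
1824: Thursday (+2)
December 16 falls on a Thursday in 1824.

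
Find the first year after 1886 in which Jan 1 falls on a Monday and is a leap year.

1912

Jan 1 advances by 2 weekdays after a leap year and by 1 after a common year.
1886: Jan 1 is Friday.
1887: Saturday
1888: Sunday (leap)
1889: Tuesday
1890: Wednesday
1891: Thursday
1892: Friday (leap)
1893: Sunday
1894: Monday
1895: Tuesday
1896: Wednesday (leap)
1897: Friday
1898: Saturday
1899: Sunday
1900: Monday
1901: Tuesday
1902: Wednesday
1903: Thursday
1904: Friday (leap)
1905: Sunday
1906: Monday
1907: Tuesday
1908: Wednesday (leap)
1909: Friday
1910: Saturday
1911: Sunday
1912: Monday (leap)
1912 begins on a Monday and is a leap year.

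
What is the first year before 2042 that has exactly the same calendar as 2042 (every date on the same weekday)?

Two years share a calendar iff Jan 1 falls on the same weekday and both are leap or both are common. 2042: Jan 1 is Wednesday, common year.
2041: Jan 1 Tuesday, common
2040: Jan 1 Sunday, leap
2039: Jan 1 Saturday, common
2038: Jan 1 Friday, common
2037: Jan 1 Thursday, common
2036: Jan 1 Tuesday, leap
2035: Jan 1 Monday, common
2034: Jan 1 Sunday, common
2033: Jan 1 Saturday, common
2032: Jan 1 Thursday, leap
2031: Jan 1 Wednesday, common
2031 matches on both conditions.

2031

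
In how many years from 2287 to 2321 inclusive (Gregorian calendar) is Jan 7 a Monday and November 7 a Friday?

Check each year's weekday for Jan 7 and November 7:
  2287: Fri/Mon  2288: Sat/Wed  2289: Mon/Thu  2290: Tue/Fri  2291: Wed/Sat  2292: Thu/Mon  2293: Sat/Tue  2294: Sun/Wed  2295: Mon/Thu  2296: Tue/Sat  2297: Thu/Sun  2298: Fri/Mon  2299: Sat/Tue  2300: Sun/Wed  …(7 more)…  2308: Tue/Sat  2309: Thu/Sun  2310: Fri/Mon  2311: Sat/Tue  2312: Sun/Thu  2313: Tue/Fri  2314: Wed/Sat  2315: Thu/Sun  2316: Fri/Tue  2317: Sun/Wed  2318: Mon/Thu  2319: Tue/Fri  2320: Wed/Sun  2321: Fri/Mon
Both conditions hold in: no year — 0.

0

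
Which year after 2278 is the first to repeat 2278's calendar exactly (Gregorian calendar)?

Two years share a calendar iff Jan 1 falls on the same weekday and both are leap or both are common. 2278: Jan 1 is Tuesday, common year.
2279: Jan 1 Wednesday, common
2280: Jan 1 Thursday, leap
2281: Jan 1 Saturday, common
2282: Jan 1 Sunday, common
2283: Jan 1 Monday, common
2284: Jan 1 Tuesday, leap
2285: Jan 1 Thursday, common
2286: Jan 1 Friday, common
2287: Jan 1 Saturday, common
2288: Jan 1 Sunday, leap
2289: Jan 1 Tuesday, common
2289 matches on both conditions.

2289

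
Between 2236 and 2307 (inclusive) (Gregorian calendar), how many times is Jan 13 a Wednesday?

Track Jan 13's weekday year by year (advancing +1, or +2 across a Feb 29):
  2236: Wed ✓  2237: Fri (+2)  2238: Sat (+1)  2239: Sun (+1)  2240: Mon (+1)
  2241: Wed (+2) ✓  2242: Thu (+1)  2243: Fri (+1)  2244: Sat (+1)  2245: Mon (+2)
  2246: Tue (+1)  2247: Wed (+1) ✓  2248: Thu (+1)  2249: Sat (+2)  … (44 more years) …
  2294: Sat (+1)  2295: Sun (+1)  2296: Mon (+1)  2297: Wed (+2) ✓  2298: Thu (+1)
  2299: Fri (+1)  2300: Sat (+1)  2301: Sun (+1)  2302: Mon (+1)  2303: Tue (+1)
  2304: Wed (+1) ✓  2305: Fri (+2)  2306: Sat (+1)  2307: Sun (+1)
Wednesday years: 2236, 2241, 2247, 2258, 2264, 2269, 2275, 2286, 2292, 2297, 2304 — 11 in total.

11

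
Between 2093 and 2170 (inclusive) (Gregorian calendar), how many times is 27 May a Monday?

Track 27 May's weekday year by year (advancing +1, or +2 across a Feb 29):
  2093: Wed  2094: Thu (+1)  2095: Fri (+1)  2096: Sun (+2)  2097: Mon (+1) ✓
  2098: Tue (+1)  2099: Wed (+1)  2100: Thu (+1)  2101: Fri (+1)  2102: Sat (+1)
  2103: Sun (+1)  2104: Tue (+2)  2105: Wed (+1)  2106: Thu (+1)  … (50 more years) …
  2157: Fri (+1)  2158: Sat (+1)  2159: Sun (+1)  2160: Tue (+2)  2161: Wed (+1)
  2162: Thu (+1)  2163: Fri (+1)  2164: Sun (+2)  2165: Mon (+1) ✓  2166: Tue (+1)
  2167: Wed (+1)  2168: Fri (+2)  2169: Sat (+1)  2170: Sun (+1)
Monday years: 2097, 2109, 2115, 2120, 2126, 2137, 2143, 2148, 2154, 2165 — 10 in total.

10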